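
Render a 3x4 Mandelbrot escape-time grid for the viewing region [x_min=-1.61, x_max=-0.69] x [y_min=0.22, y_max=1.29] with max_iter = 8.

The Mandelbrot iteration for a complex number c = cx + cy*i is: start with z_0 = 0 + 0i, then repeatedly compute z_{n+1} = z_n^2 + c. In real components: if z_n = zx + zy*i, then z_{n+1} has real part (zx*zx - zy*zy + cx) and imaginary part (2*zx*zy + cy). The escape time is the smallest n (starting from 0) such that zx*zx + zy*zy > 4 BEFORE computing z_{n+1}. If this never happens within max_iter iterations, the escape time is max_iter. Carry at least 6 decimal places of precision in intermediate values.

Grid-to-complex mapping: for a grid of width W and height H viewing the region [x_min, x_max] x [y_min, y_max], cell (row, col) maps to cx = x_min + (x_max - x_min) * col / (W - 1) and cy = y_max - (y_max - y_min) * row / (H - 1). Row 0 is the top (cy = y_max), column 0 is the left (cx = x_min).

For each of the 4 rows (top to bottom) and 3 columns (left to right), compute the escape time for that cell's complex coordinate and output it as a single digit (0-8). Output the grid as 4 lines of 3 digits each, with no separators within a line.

(row=0, col=0): c = -1.6100 + 1.2900i → escape time 1
(row=0, col=1): c = -1.1500 + 1.2900i → escape time 2
(row=0, col=2): c = -0.6900 + 1.2900i → escape time 3
(row=1, col=0): c = -1.6100 + 0.9333i → escape time 2
(row=1, col=1): c = -1.1500 + 0.9333i → escape time 3
(row=1, col=2): c = -0.6900 + 0.9333i → escape time 4
(row=2, col=0): c = -1.6100 + 0.5767i → escape time 3
(row=2, col=1): c = -1.1500 + 0.5767i → escape time 4
(row=2, col=2): c = -0.6900 + 0.5767i → escape time 6
(row=3, col=0): c = -1.6100 + 0.2200i → escape time 5
(row=3, col=1): c = -1.1500 + 0.2200i → escape time 8
(row=3, col=2): c = -0.6900 + 0.2200i → escape time 8

Answer: 123
234
346
588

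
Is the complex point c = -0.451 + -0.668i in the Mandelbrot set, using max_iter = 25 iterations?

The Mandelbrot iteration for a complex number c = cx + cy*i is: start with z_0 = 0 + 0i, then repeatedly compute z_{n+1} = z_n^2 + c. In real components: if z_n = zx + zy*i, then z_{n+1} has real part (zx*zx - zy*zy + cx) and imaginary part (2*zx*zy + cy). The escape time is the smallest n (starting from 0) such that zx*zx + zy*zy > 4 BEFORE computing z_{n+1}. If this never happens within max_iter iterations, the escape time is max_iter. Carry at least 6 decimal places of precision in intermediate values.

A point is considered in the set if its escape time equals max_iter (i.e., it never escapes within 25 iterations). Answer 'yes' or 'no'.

Answer: no

Derivation:
z_0 = 0 + 0i, c = -0.4510 + -0.6680i
Iter 1: z = -0.4510 + -0.6680i, |z|^2 = 0.6496
Iter 2: z = -0.6938 + -0.0655i, |z|^2 = 0.4857
Iter 3: z = 0.0261 + -0.5772i, |z|^2 = 0.3338
Iter 4: z = -0.7834 + -0.6981i, |z|^2 = 1.1012
Iter 5: z = -0.3246 + 0.4259i, |z|^2 = 0.2868
Iter 6: z = -0.5270 + -0.9445i, |z|^2 = 1.1698
Iter 7: z = -1.0654 + 0.3275i, |z|^2 = 1.2423
Iter 8: z = 0.5768 + -1.3658i, |z|^2 = 2.1980
Iter 9: z = -1.9837 + -2.2434i, |z|^2 = 8.9683
Escaped at iteration 9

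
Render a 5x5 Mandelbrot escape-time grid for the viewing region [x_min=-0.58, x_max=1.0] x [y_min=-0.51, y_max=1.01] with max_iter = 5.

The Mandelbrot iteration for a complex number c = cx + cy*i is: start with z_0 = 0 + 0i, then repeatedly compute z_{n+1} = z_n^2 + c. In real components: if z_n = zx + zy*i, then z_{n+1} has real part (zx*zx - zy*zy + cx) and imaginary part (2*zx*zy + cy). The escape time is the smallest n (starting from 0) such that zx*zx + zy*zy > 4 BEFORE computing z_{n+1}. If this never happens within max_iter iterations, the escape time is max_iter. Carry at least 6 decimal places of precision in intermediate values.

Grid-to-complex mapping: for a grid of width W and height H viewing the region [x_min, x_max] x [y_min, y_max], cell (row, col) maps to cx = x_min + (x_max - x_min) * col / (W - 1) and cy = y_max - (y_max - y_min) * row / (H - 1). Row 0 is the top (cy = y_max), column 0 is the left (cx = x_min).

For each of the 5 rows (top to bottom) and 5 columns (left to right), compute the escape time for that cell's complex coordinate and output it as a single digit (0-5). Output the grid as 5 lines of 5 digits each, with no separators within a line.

(row=0, col=0): c = -0.5800 + 1.0100i → escape time 4
(row=0, col=1): c = -0.1850 + 1.0100i → escape time 5
(row=0, col=2): c = 0.2100 + 1.0100i → escape time 4
(row=0, col=3): c = 0.6050 + 1.0100i → escape time 2
(row=0, col=4): c = 1.0000 + 1.0100i → escape time 2
(row=1, col=0): c = -0.5800 + 0.6300i → escape time 5
(row=1, col=1): c = -0.1850 + 0.6300i → escape time 5
(row=1, col=2): c = 0.2100 + 0.6300i → escape time 5
(row=1, col=3): c = 0.6050 + 0.6300i → escape time 3
(row=1, col=4): c = 1.0000 + 0.6300i → escape time 2
(row=2, col=0): c = -0.5800 + 0.2500i → escape time 5
(row=2, col=1): c = -0.1850 + 0.2500i → escape time 5
(row=2, col=2): c = 0.2100 + 0.2500i → escape time 5
(row=2, col=3): c = 0.6050 + 0.2500i → escape time 4
(row=2, col=4): c = 1.0000 + 0.2500i → escape time 2
(row=3, col=0): c = -0.5800 + -0.1300i → escape time 5
(row=3, col=1): c = -0.1850 + -0.1300i → escape time 5
(row=3, col=2): c = 0.2100 + -0.1300i → escape time 5
(row=3, col=3): c = 0.6050 + -0.1300i → escape time 4
(row=3, col=4): c = 1.0000 + -0.1300i → escape time 2
(row=4, col=0): c = -0.5800 + -0.5100i → escape time 5
(row=4, col=1): c = -0.1850 + -0.5100i → escape time 5
(row=4, col=2): c = 0.2100 + -0.5100i → escape time 5
(row=4, col=3): c = 0.6050 + -0.5100i → escape time 3
(row=4, col=4): c = 1.0000 + -0.5100i → escape time 2

Answer: 45422
55532
55542
55542
55532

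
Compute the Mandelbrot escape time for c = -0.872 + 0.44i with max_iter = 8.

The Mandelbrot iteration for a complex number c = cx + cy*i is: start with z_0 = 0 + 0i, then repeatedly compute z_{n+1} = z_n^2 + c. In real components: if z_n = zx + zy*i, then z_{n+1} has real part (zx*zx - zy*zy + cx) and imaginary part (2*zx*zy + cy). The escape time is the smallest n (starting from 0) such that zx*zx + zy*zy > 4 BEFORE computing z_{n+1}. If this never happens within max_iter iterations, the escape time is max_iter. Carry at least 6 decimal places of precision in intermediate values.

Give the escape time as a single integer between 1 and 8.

z_0 = 0 + 0i, c = -0.8720 + 0.4400i
Iter 1: z = -0.8720 + 0.4400i, |z|^2 = 0.9540
Iter 2: z = -0.3052 + -0.3274i, |z|^2 = 0.2003
Iter 3: z = -0.8860 + 0.6398i, |z|^2 = 1.1944
Iter 4: z = -0.4964 + -0.6938i, |z|^2 = 0.7277
Iter 5: z = -1.1070 + 1.1288i, |z|^2 = 2.4995
Iter 6: z = -0.9207 + -2.0590i, |z|^2 = 5.0872
Escaped at iteration 6

Answer: 6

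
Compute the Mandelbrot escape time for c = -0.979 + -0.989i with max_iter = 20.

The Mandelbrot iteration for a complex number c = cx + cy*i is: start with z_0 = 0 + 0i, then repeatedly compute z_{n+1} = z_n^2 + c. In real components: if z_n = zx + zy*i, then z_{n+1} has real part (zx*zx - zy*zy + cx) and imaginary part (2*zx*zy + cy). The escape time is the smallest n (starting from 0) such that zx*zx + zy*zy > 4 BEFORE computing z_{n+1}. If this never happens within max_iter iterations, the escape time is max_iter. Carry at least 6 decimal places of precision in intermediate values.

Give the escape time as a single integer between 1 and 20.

Answer: 3

Derivation:
z_0 = 0 + 0i, c = -0.9790 + -0.9890i
Iter 1: z = -0.9790 + -0.9890i, |z|^2 = 1.9366
Iter 2: z = -0.9987 + 0.9475i, |z|^2 = 1.8950
Iter 3: z = -0.8793 + -2.8814i, |z|^2 = 9.0758
Escaped at iteration 3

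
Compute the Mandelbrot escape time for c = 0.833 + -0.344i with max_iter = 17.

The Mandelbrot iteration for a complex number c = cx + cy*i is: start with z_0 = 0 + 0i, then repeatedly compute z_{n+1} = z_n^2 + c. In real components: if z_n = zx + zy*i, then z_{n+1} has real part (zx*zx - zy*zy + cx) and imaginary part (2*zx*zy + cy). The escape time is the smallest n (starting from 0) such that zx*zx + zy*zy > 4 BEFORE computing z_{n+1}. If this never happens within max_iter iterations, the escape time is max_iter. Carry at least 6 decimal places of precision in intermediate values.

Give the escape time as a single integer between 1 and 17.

Answer: 3

Derivation:
z_0 = 0 + 0i, c = 0.8330 + -0.3440i
Iter 1: z = 0.8330 + -0.3440i, |z|^2 = 0.8122
Iter 2: z = 1.4086 + -0.9171i, |z|^2 = 2.8251
Iter 3: z = 1.9759 + -2.9276i, |z|^2 = 12.4751
Escaped at iteration 3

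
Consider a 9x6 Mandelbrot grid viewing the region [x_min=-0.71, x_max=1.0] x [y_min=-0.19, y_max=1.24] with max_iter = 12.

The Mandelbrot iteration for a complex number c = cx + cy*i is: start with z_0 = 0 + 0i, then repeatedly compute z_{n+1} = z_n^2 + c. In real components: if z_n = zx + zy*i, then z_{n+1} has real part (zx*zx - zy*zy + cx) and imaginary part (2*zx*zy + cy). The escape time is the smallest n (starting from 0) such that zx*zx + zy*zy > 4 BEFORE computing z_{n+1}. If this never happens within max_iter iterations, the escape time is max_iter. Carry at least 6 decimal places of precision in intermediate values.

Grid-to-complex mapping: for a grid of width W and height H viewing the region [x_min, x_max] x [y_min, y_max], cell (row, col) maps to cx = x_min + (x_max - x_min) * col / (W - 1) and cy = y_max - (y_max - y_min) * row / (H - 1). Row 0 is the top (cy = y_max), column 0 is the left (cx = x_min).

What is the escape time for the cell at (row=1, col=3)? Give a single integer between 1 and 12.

z_0 = 0 + 0i, c = -0.0687 + 0.9540i
Iter 1: z = -0.0687 + 0.9540i, |z|^2 = 0.9148
Iter 2: z = -0.9741 + 0.8228i, |z|^2 = 1.6260
Iter 3: z = 0.2032 + -0.6491i, |z|^2 = 0.4626
Iter 4: z = -0.4488 + 0.6903i, |z|^2 = 0.6779
Iter 5: z = -0.3438 + 0.3344i, |z|^2 = 0.2300
Iter 6: z = -0.0624 + 0.7241i, |z|^2 = 0.5281
Iter 7: z = -0.5891 + 0.8637i, |z|^2 = 1.0929
Iter 8: z = -0.4676 + -0.0636i, |z|^2 = 0.2227
Iter 9: z = 0.1458 + 1.0135i, |z|^2 = 1.0484
Iter 10: z = -1.0746 + 1.2496i, |z|^2 = 2.7162
Iter 11: z = -0.4756 + -1.7316i, |z|^2 = 3.2246

Answer: 12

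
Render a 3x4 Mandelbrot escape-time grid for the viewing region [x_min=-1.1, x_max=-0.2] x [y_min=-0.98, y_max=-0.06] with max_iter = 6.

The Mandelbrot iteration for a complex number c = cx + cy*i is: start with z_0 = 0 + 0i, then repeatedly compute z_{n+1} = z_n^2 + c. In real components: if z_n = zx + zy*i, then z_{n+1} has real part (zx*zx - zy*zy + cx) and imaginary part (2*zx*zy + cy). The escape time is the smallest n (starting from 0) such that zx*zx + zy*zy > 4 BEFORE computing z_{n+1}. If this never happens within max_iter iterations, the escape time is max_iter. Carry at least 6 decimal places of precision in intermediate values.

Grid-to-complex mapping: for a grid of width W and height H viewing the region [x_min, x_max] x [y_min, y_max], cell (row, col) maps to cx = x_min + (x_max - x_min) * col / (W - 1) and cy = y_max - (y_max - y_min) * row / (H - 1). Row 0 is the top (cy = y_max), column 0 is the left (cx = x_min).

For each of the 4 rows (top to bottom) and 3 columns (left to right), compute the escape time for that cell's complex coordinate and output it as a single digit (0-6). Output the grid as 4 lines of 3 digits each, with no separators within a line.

(row=0, col=0): c = -1.1000 + -0.0600i → escape time 6
(row=0, col=1): c = -0.6500 + -0.0600i → escape time 6
(row=0, col=2): c = -0.2000 + -0.0600i → escape time 6
(row=1, col=0): c = -1.1000 + -0.3667i → escape time 6
(row=1, col=1): c = -0.6500 + -0.3667i → escape time 6
(row=1, col=2): c = -0.2000 + -0.3667i → escape time 6
(row=2, col=0): c = -1.1000 + -0.6733i → escape time 3
(row=2, col=1): c = -0.6500 + -0.6733i → escape time 6
(row=2, col=2): c = -0.2000 + -0.6733i → escape time 6
(row=3, col=0): c = -1.1000 + -0.9800i → escape time 3
(row=3, col=1): c = -0.6500 + -0.9800i → escape time 4
(row=3, col=2): c = -0.2000 + -0.9800i → escape time 6

Answer: 666
666
366
346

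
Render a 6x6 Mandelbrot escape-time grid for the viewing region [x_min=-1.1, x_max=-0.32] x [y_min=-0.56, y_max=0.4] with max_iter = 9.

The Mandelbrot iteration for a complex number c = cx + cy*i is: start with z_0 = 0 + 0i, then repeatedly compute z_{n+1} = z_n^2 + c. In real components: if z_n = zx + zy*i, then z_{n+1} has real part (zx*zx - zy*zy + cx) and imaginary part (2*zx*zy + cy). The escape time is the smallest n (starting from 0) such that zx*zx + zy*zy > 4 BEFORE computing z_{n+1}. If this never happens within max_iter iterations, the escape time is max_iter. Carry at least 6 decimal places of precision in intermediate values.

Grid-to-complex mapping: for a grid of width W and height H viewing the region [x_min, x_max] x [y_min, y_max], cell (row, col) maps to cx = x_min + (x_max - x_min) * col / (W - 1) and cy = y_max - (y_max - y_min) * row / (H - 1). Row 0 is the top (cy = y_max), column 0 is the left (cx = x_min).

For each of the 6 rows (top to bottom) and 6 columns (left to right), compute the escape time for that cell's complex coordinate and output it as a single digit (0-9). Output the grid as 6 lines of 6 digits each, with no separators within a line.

Answer: 778999
999999
999999
999999
778999
456899

Derivation:
(row=0, col=0): c = -1.1000 + 0.4000i → escape time 7
(row=0, col=1): c = -0.9440 + 0.4000i → escape time 7
(row=0, col=2): c = -0.7880 + 0.4000i → escape time 8
(row=0, col=3): c = -0.6320 + 0.4000i → escape time 9
(row=0, col=4): c = -0.4760 + 0.4000i → escape time 9
(row=0, col=5): c = -0.3200 + 0.4000i → escape time 9
(row=1, col=0): c = -1.1000 + 0.2080i → escape time 9
(row=1, col=1): c = -0.9440 + 0.2080i → escape time 9
(row=1, col=2): c = -0.7880 + 0.2080i → escape time 9
(row=1, col=3): c = -0.6320 + 0.2080i → escape time 9
(row=1, col=4): c = -0.4760 + 0.2080i → escape time 9
(row=1, col=5): c = -0.3200 + 0.2080i → escape time 9
(row=2, col=0): c = -1.1000 + 0.0160i → escape time 9
(row=2, col=1): c = -0.9440 + 0.0160i → escape time 9
(row=2, col=2): c = -0.7880 + 0.0160i → escape time 9
(row=2, col=3): c = -0.6320 + 0.0160i → escape time 9
(row=2, col=4): c = -0.4760 + 0.0160i → escape time 9
(row=2, col=5): c = -0.3200 + 0.0160i → escape time 9
(row=3, col=0): c = -1.1000 + -0.1760i → escape time 9
(row=3, col=1): c = -0.9440 + -0.1760i → escape time 9
(row=3, col=2): c = -0.7880 + -0.1760i → escape time 9
(row=3, col=3): c = -0.6320 + -0.1760i → escape time 9
(row=3, col=4): c = -0.4760 + -0.1760i → escape time 9
(row=3, col=5): c = -0.3200 + -0.1760i → escape time 9
(row=4, col=0): c = -1.1000 + -0.3680i → escape time 7
(row=4, col=1): c = -0.9440 + -0.3680i → escape time 7
(row=4, col=2): c = -0.7880 + -0.3680i → escape time 8
(row=4, col=3): c = -0.6320 + -0.3680i → escape time 9
(row=4, col=4): c = -0.4760 + -0.3680i → escape time 9
(row=4, col=5): c = -0.3200 + -0.3680i → escape time 9
(row=5, col=0): c = -1.1000 + -0.5600i → escape time 4
(row=5, col=1): c = -0.9440 + -0.5600i → escape time 5
(row=5, col=2): c = -0.7880 + -0.5600i → escape time 6
(row=5, col=3): c = -0.6320 + -0.5600i → escape time 8
(row=5, col=4): c = -0.4760 + -0.5600i → escape time 9
(row=5, col=5): c = -0.3200 + -0.5600i → escape time 9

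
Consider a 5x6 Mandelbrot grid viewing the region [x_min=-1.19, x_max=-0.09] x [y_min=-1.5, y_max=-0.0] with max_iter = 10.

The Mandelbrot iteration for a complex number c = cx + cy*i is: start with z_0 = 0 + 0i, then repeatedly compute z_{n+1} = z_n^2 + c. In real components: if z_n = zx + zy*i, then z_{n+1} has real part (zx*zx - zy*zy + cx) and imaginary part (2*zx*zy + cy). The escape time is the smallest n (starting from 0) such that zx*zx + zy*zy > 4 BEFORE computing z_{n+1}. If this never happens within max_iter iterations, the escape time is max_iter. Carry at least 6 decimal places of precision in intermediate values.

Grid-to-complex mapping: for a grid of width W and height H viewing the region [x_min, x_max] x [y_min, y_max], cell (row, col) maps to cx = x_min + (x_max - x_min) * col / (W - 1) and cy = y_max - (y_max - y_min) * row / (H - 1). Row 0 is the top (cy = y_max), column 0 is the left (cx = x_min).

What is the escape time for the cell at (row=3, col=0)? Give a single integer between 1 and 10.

z_0 = 0 + 0i, c = -1.1900 + -0.9000i
Iter 1: z = -1.1900 + -0.9000i, |z|^2 = 2.2261
Iter 2: z = -0.5839 + 1.2420i, |z|^2 = 1.8835
Iter 3: z = -2.3916 + -2.3504i, |z|^2 = 11.2443
Escaped at iteration 3

Answer: 3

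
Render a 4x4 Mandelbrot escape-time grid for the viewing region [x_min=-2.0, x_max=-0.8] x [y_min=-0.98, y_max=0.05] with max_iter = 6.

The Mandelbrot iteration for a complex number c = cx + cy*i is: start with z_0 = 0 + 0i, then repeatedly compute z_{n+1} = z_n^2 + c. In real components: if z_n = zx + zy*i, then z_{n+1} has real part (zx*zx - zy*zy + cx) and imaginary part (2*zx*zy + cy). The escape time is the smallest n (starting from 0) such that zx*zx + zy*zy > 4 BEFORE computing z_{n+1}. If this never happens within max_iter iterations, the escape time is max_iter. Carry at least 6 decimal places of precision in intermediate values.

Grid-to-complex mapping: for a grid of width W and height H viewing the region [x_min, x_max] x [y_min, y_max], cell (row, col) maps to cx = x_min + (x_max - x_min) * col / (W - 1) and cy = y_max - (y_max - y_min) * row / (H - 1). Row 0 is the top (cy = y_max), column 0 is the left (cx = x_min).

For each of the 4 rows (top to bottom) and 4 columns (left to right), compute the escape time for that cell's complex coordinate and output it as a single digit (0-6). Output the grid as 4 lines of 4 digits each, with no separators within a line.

Answer: 1666
1466
1335
1233

Derivation:
(row=0, col=0): c = -2.0000 + 0.0500i → escape time 1
(row=0, col=1): c = -1.6000 + 0.0500i → escape time 6
(row=0, col=2): c = -1.2000 + 0.0500i → escape time 6
(row=0, col=3): c = -0.8000 + 0.0500i → escape time 6
(row=1, col=0): c = -2.0000 + -0.2933i → escape time 1
(row=1, col=1): c = -1.6000 + -0.2933i → escape time 4
(row=1, col=2): c = -1.2000 + -0.2933i → escape time 6
(row=1, col=3): c = -0.8000 + -0.2933i → escape time 6
(row=2, col=0): c = -2.0000 + -0.6367i → escape time 1
(row=2, col=1): c = -1.6000 + -0.6367i → escape time 3
(row=2, col=2): c = -1.2000 + -0.6367i → escape time 3
(row=2, col=3): c = -0.8000 + -0.6367i → escape time 5
(row=3, col=0): c = -2.0000 + -0.9800i → escape time 1
(row=3, col=1): c = -1.6000 + -0.9800i → escape time 2
(row=3, col=2): c = -1.2000 + -0.9800i → escape time 3
(row=3, col=3): c = -0.8000 + -0.9800i → escape time 3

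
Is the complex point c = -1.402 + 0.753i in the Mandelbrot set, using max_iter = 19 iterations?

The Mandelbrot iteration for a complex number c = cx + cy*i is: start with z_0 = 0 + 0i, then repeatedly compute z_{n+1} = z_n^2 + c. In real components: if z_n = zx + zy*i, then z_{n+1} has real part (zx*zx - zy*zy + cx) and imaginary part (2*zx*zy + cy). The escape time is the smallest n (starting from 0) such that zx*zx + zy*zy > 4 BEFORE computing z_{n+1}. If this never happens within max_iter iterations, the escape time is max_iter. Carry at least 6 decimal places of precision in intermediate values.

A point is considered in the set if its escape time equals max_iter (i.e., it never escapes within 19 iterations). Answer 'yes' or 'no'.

Answer: no

Derivation:
z_0 = 0 + 0i, c = -1.4020 + 0.7530i
Iter 1: z = -1.4020 + 0.7530i, |z|^2 = 2.5326
Iter 2: z = -0.0034 + -1.3584i, |z|^2 = 1.8453
Iter 3: z = -3.2473 + 0.7623i, |z|^2 = 11.1258
Escaped at iteration 3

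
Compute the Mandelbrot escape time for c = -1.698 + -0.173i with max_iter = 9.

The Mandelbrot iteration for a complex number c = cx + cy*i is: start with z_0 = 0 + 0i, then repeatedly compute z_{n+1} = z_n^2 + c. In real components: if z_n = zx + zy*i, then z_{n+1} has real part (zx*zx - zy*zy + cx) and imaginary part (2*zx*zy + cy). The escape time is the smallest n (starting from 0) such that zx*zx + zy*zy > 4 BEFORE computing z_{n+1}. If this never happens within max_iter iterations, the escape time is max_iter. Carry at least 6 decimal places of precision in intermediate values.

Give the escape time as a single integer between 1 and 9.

z_0 = 0 + 0i, c = -1.6980 + -0.1730i
Iter 1: z = -1.6980 + -0.1730i, |z|^2 = 2.9131
Iter 2: z = 1.1553 + 0.4145i, |z|^2 = 1.5065
Iter 3: z = -0.5352 + 0.7847i, |z|^2 = 0.9022
Iter 4: z = -2.0274 + -1.0129i, |z|^2 = 5.1365
Escaped at iteration 4

Answer: 4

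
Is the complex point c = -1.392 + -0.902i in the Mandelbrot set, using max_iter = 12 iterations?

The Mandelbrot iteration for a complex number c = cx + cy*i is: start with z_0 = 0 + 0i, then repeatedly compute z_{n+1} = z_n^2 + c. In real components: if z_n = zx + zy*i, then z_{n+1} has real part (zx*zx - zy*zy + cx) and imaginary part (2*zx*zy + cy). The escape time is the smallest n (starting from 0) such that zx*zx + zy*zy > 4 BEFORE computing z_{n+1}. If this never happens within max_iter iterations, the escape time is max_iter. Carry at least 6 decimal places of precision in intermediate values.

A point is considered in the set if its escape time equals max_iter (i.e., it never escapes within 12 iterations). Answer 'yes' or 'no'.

Answer: no

Derivation:
z_0 = 0 + 0i, c = -1.3920 + -0.9020i
Iter 1: z = -1.3920 + -0.9020i, |z|^2 = 2.7513
Iter 2: z = -0.2679 + 1.6092i, |z|^2 = 2.6612
Iter 3: z = -3.9096 + -1.7643i, |z|^2 = 18.3980
Escaped at iteration 3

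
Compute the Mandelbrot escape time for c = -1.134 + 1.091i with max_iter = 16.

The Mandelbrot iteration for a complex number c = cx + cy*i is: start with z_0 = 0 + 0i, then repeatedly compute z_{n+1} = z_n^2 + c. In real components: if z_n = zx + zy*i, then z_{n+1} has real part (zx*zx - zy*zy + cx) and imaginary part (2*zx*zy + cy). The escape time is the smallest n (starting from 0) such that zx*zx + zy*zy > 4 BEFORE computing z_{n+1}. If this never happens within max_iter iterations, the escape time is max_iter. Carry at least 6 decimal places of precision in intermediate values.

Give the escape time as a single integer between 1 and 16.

Answer: 3

Derivation:
z_0 = 0 + 0i, c = -1.1340 + 1.0910i
Iter 1: z = -1.1340 + 1.0910i, |z|^2 = 2.4762
Iter 2: z = -1.0383 + -1.3834i, |z|^2 = 2.9919
Iter 3: z = -1.9696 + 3.9638i, |z|^2 = 19.5913
Escaped at iteration 3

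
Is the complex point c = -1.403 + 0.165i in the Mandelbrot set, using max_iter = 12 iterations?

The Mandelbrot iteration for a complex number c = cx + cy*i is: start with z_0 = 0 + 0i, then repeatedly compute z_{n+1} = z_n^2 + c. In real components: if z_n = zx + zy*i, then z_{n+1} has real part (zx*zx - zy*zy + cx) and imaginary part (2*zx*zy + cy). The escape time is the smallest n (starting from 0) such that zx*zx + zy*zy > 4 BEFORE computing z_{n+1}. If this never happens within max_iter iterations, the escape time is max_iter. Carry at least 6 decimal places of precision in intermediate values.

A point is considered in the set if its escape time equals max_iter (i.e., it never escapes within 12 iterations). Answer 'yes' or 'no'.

z_0 = 0 + 0i, c = -1.4030 + 0.1650i
Iter 1: z = -1.4030 + 0.1650i, |z|^2 = 1.9956
Iter 2: z = 0.5382 + -0.2980i, |z|^2 = 0.3784
Iter 3: z = -1.2022 + -0.1557i, |z|^2 = 1.4694
Iter 4: z = 0.0179 + 0.5395i, |z|^2 = 0.2913
Iter 5: z = -1.6937 + 0.1843i, |z|^2 = 2.9026
Iter 6: z = 1.4316 + -0.4594i, |z|^2 = 2.2607
Iter 7: z = 0.4355 + -1.1505i, |z|^2 = 1.5132
Iter 8: z = -2.5369 + -0.8371i, |z|^2 = 7.1364
Escaped at iteration 8

Answer: no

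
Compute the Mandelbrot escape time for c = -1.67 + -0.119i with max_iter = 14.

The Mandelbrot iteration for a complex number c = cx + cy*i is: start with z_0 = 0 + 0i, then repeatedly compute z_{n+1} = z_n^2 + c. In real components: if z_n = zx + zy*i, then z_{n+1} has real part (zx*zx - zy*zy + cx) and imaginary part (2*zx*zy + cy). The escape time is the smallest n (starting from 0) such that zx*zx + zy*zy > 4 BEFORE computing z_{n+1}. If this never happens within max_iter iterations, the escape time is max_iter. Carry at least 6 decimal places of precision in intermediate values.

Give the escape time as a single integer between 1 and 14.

z_0 = 0 + 0i, c = -1.6700 + -0.1190i
Iter 1: z = -1.6700 + -0.1190i, |z|^2 = 2.8031
Iter 2: z = 1.1047 + 0.2785i, |z|^2 = 1.2980
Iter 3: z = -0.5271 + 0.4963i, |z|^2 = 0.5241
Iter 4: z = -1.6384 + -0.6421i, |z|^2 = 3.0968
Iter 5: z = 0.6021 + 1.9852i, |z|^2 = 4.3037
Escaped at iteration 5

Answer: 5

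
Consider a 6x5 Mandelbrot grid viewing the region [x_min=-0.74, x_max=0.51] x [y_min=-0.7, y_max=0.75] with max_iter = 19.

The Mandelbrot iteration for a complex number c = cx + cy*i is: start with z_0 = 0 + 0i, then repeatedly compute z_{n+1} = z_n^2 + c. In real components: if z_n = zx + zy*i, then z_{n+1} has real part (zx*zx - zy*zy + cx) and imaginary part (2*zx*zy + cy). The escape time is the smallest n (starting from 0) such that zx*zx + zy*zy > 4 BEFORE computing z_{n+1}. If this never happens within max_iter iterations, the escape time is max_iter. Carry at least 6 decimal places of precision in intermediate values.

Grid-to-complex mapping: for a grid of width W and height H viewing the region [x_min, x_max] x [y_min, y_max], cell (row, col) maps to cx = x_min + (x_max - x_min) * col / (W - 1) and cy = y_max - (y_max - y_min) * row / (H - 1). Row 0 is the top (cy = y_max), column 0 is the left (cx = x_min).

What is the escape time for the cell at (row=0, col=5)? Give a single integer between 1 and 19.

z_0 = 0 + 0i, c = 0.5100 + 0.7500i
Iter 1: z = 0.5100 + 0.7500i, |z|^2 = 0.8226
Iter 2: z = 0.2076 + 1.5150i, |z|^2 = 2.3383
Iter 3: z = -1.7421 + 1.3790i, |z|^2 = 4.9367
Escaped at iteration 3

Answer: 3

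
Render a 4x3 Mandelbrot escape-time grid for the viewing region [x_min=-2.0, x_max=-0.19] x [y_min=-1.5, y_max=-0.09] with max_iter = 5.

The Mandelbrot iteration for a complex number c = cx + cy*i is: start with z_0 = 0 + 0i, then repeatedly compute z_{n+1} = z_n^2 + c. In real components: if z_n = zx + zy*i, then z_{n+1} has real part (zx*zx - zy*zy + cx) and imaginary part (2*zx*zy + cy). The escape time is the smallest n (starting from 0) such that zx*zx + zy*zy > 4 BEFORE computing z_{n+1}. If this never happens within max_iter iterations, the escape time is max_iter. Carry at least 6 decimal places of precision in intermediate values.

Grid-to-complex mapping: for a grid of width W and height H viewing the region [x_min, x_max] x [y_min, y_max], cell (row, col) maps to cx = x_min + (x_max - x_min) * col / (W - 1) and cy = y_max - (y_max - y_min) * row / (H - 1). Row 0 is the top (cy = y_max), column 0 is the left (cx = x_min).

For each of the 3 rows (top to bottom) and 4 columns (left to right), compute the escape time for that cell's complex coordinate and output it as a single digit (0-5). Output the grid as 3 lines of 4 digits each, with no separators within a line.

Answer: 1555
1345
1122

Derivation:
(row=0, col=0): c = -2.0000 + -0.0900i → escape time 1
(row=0, col=1): c = -1.3967 + -0.0900i → escape time 5
(row=0, col=2): c = -0.7933 + -0.0900i → escape time 5
(row=0, col=3): c = -0.1900 + -0.0900i → escape time 5
(row=1, col=0): c = -2.0000 + -0.7950i → escape time 1
(row=1, col=1): c = -1.3967 + -0.7950i → escape time 3
(row=1, col=2): c = -0.7933 + -0.7950i → escape time 4
(row=1, col=3): c = -0.1900 + -0.7950i → escape time 5
(row=2, col=0): c = -2.0000 + -1.5000i → escape time 1
(row=2, col=1): c = -1.3967 + -1.5000i → escape time 1
(row=2, col=2): c = -0.7933 + -1.5000i → escape time 2
(row=2, col=3): c = -0.1900 + -1.5000i → escape time 2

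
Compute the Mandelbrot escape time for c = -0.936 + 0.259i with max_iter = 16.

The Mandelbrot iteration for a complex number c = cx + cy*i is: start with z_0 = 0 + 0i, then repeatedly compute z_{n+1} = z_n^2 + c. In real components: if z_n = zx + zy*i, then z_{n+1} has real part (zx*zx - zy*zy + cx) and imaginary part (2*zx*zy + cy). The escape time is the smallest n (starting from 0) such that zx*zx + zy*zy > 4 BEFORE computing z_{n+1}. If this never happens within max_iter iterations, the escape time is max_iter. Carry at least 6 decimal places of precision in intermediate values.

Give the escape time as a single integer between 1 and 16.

Answer: 16

Derivation:
z_0 = 0 + 0i, c = -0.9360 + 0.2590i
Iter 1: z = -0.9360 + 0.2590i, |z|^2 = 0.9432
Iter 2: z = -0.1270 + -0.2258i, |z|^2 = 0.0671
Iter 3: z = -0.9709 + 0.3164i, |z|^2 = 1.0427
Iter 4: z = -0.0935 + -0.3553i, |z|^2 = 0.1350
Iter 5: z = -1.0535 + 0.3254i, |z|^2 = 1.2158
Iter 6: z = 0.0680 + -0.4267i, |z|^2 = 0.1867
Iter 7: z = -1.1134 + 0.2010i, |z|^2 = 1.2801
Iter 8: z = 0.2633 + -0.1886i, |z|^2 = 0.1049
Iter 9: z = -0.9023 + 0.1597i, |z|^2 = 0.8396
Iter 10: z = -0.1474 + -0.0291i, |z|^2 = 0.0226
Iter 11: z = -0.9151 + 0.2676i, |z|^2 = 0.9090
Iter 12: z = -0.1702 + -0.2308i, |z|^2 = 0.0822
Iter 13: z = -0.9603 + 0.3375i, |z|^2 = 1.0361
Iter 14: z = -0.1278 + -0.3893i, |z|^2 = 0.1679
Iter 15: z = -1.0712 + 0.3585i, |z|^2 = 1.2760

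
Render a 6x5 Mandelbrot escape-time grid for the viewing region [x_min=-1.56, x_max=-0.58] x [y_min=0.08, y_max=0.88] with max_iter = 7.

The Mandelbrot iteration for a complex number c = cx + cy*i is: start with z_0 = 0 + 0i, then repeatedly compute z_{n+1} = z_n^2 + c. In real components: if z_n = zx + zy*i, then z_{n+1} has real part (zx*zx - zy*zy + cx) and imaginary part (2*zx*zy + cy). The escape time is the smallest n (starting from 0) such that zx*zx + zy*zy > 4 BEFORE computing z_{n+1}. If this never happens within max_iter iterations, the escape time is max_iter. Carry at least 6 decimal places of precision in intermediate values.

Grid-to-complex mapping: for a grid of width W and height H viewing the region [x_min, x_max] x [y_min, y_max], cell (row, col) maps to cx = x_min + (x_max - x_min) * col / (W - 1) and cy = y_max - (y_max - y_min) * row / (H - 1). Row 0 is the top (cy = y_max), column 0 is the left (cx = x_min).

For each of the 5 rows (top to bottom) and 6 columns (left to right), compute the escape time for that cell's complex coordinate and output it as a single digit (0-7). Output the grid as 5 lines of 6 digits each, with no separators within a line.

(row=0, col=0): c = -1.5600 + 0.8800i → escape time 3
(row=0, col=1): c = -1.3640 + 0.8800i → escape time 3
(row=0, col=2): c = -1.1680 + 0.8800i → escape time 3
(row=0, col=3): c = -0.9720 + 0.8800i → escape time 3
(row=0, col=4): c = -0.7760 + 0.8800i → escape time 4
(row=0, col=5): c = -0.5800 + 0.8800i → escape time 4
(row=1, col=0): c = -1.5600 + 0.6800i → escape time 3
(row=1, col=1): c = -1.3640 + 0.6800i → escape time 3
(row=1, col=2): c = -1.1680 + 0.6800i → escape time 3
(row=1, col=3): c = -0.9720 + 0.6800i → escape time 4
(row=1, col=4): c = -0.7760 + 0.6800i → escape time 5
(row=1, col=5): c = -0.5800 + 0.6800i → escape time 7
(row=2, col=0): c = -1.5600 + 0.4800i → escape time 3
(row=2, col=1): c = -1.3640 + 0.4800i → escape time 4
(row=2, col=2): c = -1.1680 + 0.4800i → escape time 5
(row=2, col=3): c = -0.9720 + 0.4800i → escape time 5
(row=2, col=4): c = -0.7760 + 0.4800i → escape time 6
(row=2, col=5): c = -0.5800 + 0.4800i → escape time 7
(row=3, col=0): c = -1.5600 + 0.2800i → escape time 4
(row=3, col=1): c = -1.3640 + 0.2800i → escape time 6
(row=3, col=2): c = -1.1680 + 0.2800i → escape time 7
(row=3, col=3): c = -0.9720 + 0.2800i → escape time 7
(row=3, col=4): c = -0.7760 + 0.2800i → escape time 7
(row=3, col=5): c = -0.5800 + 0.2800i → escape time 7
(row=4, col=0): c = -1.5600 + 0.0800i → escape time 7
(row=4, col=1): c = -1.3640 + 0.0800i → escape time 7
(row=4, col=2): c = -1.1680 + 0.0800i → escape time 7
(row=4, col=3): c = -0.9720 + 0.0800i → escape time 7
(row=4, col=4): c = -0.7760 + 0.0800i → escape time 7
(row=4, col=5): c = -0.5800 + 0.0800i → escape time 7

Answer: 333344
333457
345567
467777
777777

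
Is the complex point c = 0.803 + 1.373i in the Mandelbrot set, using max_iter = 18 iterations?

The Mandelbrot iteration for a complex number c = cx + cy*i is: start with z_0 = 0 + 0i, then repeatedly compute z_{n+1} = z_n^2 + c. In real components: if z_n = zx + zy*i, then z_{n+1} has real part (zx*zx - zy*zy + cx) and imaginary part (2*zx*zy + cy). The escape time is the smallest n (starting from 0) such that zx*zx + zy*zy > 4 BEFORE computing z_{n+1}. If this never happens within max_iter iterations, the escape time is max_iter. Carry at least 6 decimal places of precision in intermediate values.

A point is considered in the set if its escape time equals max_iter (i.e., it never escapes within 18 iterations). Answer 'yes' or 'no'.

Answer: no

Derivation:
z_0 = 0 + 0i, c = 0.8030 + 1.3730i
Iter 1: z = 0.8030 + 1.3730i, |z|^2 = 2.5299
Iter 2: z = -0.4373 + 3.5780i, |z|^2 = 12.9936
Escaped at iteration 2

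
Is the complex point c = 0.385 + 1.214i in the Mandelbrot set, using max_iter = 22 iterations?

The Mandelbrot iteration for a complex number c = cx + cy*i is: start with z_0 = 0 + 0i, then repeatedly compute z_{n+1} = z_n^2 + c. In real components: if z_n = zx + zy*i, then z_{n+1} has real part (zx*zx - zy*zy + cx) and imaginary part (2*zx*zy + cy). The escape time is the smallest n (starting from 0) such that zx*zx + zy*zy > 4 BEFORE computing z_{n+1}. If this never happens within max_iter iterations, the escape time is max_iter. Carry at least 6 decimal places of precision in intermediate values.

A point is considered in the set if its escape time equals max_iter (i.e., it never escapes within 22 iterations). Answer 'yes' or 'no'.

z_0 = 0 + 0i, c = 0.3850 + 1.2140i
Iter 1: z = 0.3850 + 1.2140i, |z|^2 = 1.6220
Iter 2: z = -0.9406 + 2.1488i, |z|^2 = 5.5019
Escaped at iteration 2

Answer: no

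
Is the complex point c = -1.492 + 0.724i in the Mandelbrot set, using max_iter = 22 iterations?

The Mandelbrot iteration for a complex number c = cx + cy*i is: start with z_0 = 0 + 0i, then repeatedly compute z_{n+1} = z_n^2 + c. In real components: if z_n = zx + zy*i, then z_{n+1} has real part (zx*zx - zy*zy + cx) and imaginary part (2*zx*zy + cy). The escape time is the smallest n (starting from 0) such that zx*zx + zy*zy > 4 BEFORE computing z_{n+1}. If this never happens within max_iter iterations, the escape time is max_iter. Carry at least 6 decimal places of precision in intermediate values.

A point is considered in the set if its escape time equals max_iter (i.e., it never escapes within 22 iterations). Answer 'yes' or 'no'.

z_0 = 0 + 0i, c = -1.4920 + 0.7240i
Iter 1: z = -1.4920 + 0.7240i, |z|^2 = 2.7502
Iter 2: z = 0.2099 + -1.4364i, |z|^2 = 2.1073
Iter 3: z = -3.5112 + 0.1210i, |z|^2 = 12.3434
Escaped at iteration 3

Answer: no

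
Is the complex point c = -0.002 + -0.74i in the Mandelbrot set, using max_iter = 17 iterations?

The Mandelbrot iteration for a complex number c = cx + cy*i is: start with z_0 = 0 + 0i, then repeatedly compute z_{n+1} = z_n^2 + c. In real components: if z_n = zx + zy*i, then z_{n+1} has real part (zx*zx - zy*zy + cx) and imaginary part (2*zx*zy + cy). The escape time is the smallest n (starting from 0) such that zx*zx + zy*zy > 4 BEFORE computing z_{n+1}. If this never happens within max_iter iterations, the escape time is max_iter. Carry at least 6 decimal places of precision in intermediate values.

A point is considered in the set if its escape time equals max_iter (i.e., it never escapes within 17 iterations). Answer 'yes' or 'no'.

Answer: yes

Derivation:
z_0 = 0 + 0i, c = -0.0020 + -0.7400i
Iter 1: z = -0.0020 + -0.7400i, |z|^2 = 0.5476
Iter 2: z = -0.5496 + -0.7370i, |z|^2 = 0.8453
Iter 3: z = -0.2432 + 0.0701i, |z|^2 = 0.0641
Iter 4: z = 0.0522 + -0.7741i, |z|^2 = 0.6020
Iter 5: z = -0.5985 + -0.8208i, |z|^2 = 1.0320
Iter 6: z = -0.3175 + 0.2426i, |z|^2 = 0.1597
Iter 7: z = 0.0400 + -0.8941i, |z|^2 = 0.8009
Iter 8: z = -0.7997 + -0.8115i, |z|^2 = 1.2981
Iter 9: z = -0.0209 + 0.5580i, |z|^2 = 0.3118
Iter 10: z = -0.3129 + -0.7633i, |z|^2 = 0.6806
Iter 11: z = -0.4868 + -0.2623i, |z|^2 = 0.3058
Iter 12: z = 0.1661 + -0.4846i, |z|^2 = 0.2625
Iter 13: z = -0.2092 + -0.9010i, |z|^2 = 0.8556
Iter 14: z = -0.7701 + -0.3629i, |z|^2 = 0.7247
Iter 15: z = 0.4593 + -0.1810i, |z|^2 = 0.2437
Iter 16: z = 0.1762 + -0.9063i, |z|^2 = 0.8524
Did not escape in 17 iterations → in set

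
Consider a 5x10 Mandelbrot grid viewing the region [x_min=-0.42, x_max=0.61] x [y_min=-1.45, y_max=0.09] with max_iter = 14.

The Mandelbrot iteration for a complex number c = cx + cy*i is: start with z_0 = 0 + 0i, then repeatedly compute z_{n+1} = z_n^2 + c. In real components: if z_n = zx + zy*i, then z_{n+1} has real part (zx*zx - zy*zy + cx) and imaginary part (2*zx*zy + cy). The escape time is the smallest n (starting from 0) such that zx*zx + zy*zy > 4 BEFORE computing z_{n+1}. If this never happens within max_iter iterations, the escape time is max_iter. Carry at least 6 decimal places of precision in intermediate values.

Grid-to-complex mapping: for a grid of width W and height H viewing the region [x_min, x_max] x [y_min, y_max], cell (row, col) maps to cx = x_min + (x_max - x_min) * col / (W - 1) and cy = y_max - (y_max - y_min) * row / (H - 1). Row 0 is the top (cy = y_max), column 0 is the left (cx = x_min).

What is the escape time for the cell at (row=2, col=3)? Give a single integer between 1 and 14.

z_0 = 0 + 0i, c = 0.3525 + -0.2522i
Iter 1: z = 0.3525 + -0.2522i, |z|^2 = 0.1879
Iter 2: z = 0.4131 + -0.4300i, |z|^2 = 0.3556
Iter 3: z = 0.3383 + -0.6076i, |z|^2 = 0.4835
Iter 4: z = 0.0978 + -0.6632i, |z|^2 = 0.4494
Iter 5: z = -0.0778 + -0.3819i, |z|^2 = 0.1519
Iter 6: z = 0.2127 + -0.1928i, |z|^2 = 0.0824
Iter 7: z = 0.3606 + -0.3342i, |z|^2 = 0.2417
Iter 8: z = 0.3708 + -0.4932i, |z|^2 = 0.3808
Iter 9: z = 0.2467 + -0.6180i, |z|^2 = 0.4428
Iter 10: z = 0.0314 + -0.5572i, |z|^2 = 0.3114
Iter 11: z = 0.0431 + -0.2872i, |z|^2 = 0.0844
Iter 12: z = 0.2718 + -0.2770i, |z|^2 = 0.1506
Iter 13: z = 0.3497 + -0.4028i, |z|^2 = 0.2845

Answer: 14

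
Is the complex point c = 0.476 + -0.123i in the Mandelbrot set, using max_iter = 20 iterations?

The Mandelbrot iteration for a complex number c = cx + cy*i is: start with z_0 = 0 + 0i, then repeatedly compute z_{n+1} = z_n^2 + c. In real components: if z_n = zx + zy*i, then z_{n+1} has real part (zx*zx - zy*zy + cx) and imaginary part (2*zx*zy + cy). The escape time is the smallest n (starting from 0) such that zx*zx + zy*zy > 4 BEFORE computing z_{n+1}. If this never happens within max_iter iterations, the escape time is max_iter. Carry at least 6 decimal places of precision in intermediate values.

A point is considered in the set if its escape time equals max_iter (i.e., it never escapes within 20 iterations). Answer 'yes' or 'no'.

Answer: no

Derivation:
z_0 = 0 + 0i, c = 0.4760 + -0.1230i
Iter 1: z = 0.4760 + -0.1230i, |z|^2 = 0.2417
Iter 2: z = 0.6874 + -0.2401i, |z|^2 = 0.5302
Iter 3: z = 0.8909 + -0.4531i, |z|^2 = 0.9991
Iter 4: z = 1.0645 + -0.9304i, |z|^2 = 1.9987
Iter 5: z = 0.7435 + -2.1037i, |z|^2 = 4.9784
Escaped at iteration 5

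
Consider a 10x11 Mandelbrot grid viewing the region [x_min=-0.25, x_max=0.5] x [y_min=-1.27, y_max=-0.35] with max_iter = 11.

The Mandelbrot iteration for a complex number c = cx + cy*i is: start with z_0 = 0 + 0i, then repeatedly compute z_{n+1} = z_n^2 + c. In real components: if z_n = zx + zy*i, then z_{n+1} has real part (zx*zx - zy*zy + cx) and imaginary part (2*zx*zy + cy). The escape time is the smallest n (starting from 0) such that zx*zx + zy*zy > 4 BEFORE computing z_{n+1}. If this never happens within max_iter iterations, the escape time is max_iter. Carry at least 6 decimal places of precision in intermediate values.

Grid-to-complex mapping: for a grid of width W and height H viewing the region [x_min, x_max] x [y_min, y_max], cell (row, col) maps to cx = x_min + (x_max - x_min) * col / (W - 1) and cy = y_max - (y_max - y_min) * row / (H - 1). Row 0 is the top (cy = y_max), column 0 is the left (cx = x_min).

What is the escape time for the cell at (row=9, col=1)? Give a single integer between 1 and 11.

Answer: 4

Derivation:
z_0 = 0 + 0i, c = -0.1667 + -1.1780i
Iter 1: z = -0.1667 + -1.1780i, |z|^2 = 1.4155
Iter 2: z = -1.5266 + -0.7853i, |z|^2 = 2.9472
Iter 3: z = 1.5470 + 1.2197i, |z|^2 = 3.8810
Iter 4: z = 0.7388 + 2.5959i, |z|^2 = 7.2845
Escaped at iteration 4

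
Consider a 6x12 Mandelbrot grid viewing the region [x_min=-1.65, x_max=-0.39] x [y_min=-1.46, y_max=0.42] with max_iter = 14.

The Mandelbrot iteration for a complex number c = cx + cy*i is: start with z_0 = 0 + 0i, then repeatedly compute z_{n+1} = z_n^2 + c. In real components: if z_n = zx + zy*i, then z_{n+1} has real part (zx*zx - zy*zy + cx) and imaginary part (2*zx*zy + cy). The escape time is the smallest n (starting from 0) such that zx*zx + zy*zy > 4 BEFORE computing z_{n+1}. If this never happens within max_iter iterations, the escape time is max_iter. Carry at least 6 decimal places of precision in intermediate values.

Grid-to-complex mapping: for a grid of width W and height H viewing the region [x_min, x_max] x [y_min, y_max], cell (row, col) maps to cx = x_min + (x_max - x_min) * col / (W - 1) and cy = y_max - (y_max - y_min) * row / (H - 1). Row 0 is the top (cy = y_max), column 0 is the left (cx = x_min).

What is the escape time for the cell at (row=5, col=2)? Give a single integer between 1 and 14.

z_0 = 0 + 0i, c = -1.1460 + -0.4345i
Iter 1: z = -1.1460 + -0.4345i, |z|^2 = 1.5021
Iter 2: z = -0.0215 + 0.5614i, |z|^2 = 0.3157
Iter 3: z = -1.4607 + -0.4587i, |z|^2 = 2.3442
Iter 4: z = 0.7774 + 0.9055i, |z|^2 = 1.4243
Iter 5: z = -1.3617 + 0.9733i, |z|^2 = 2.8017
Iter 6: z = -0.2391 + -3.0854i, |z|^2 = 9.5767
Escaped at iteration 6

Answer: 6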